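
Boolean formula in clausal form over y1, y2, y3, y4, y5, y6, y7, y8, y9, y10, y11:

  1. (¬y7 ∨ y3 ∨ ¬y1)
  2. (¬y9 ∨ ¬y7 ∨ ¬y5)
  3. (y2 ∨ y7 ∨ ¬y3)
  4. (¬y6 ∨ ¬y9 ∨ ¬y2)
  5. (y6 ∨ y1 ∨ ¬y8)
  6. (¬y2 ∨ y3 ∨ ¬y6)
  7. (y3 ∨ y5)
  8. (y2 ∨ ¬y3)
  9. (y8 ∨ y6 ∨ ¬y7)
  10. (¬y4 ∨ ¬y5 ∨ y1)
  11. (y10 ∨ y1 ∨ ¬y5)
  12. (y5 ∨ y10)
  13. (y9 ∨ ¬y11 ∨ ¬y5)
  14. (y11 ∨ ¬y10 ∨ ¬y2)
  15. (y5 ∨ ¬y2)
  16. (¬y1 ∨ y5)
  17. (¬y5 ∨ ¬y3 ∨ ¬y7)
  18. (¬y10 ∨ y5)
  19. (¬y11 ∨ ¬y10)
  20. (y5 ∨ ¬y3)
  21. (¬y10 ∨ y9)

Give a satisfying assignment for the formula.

Pure literal: y4 appears only negated; assign y4 = False.
Try y1 = True.
  then y5 is forced to True.
For the remaining variables, y2 = False, y3 = False, y6 = True, y7 = False, y8 = False, y9 = True, y10 = True, y11 = False works.
Check each clause:
  1. (y3 ∨ ¬y1 ∨ ¬y7) — ¬y7 is true.
  2. (¬y9 ∨ ¬y5 ∨ ¬y7) — ¬y7 is true.
  3. (y7 ∨ ¬y3 ∨ y2) — ¬y3 is true.
  4. (¬y2 ∨ ¬y9 ∨ ¬y6) — ¬y2 is true.
  5. (¬y8 ∨ y1 ∨ y6) — ¬y8 is true.
  6. (y3 ∨ ¬y6 ∨ ¬y2) — ¬y2 is true.
  7. (y3 ∨ y5) — y5 is true.
  8. (¬y3 ∨ y2) — ¬y3 is true.
  9. (¬y7 ∨ y8 ∨ y6) — ¬y7 is true.
  10. (¬y4 ∨ ¬y5 ∨ y1) — y1 is true.
  11. (y1 ∨ y10 ∨ ¬y5) — y1 is true.
  12. (y10 ∨ y5) — y10 is true.
  13. (¬y5 ∨ y9 ∨ ¬y11) — y9 is true.
  14. (¬y10 ∨ ¬y2 ∨ y11) — ¬y2 is true.
  15. (y5 ∨ ¬y2) — y5 is true.
  16. (y5 ∨ ¬y1) — y5 is true.
  17. (¬y3 ∨ ¬y7 ∨ ¬y5) — ¬y7 is true.
  18. (y5 ∨ ¬y10) — y5 is true.
  19. (¬y10 ∨ ¬y11) — ¬y11 is true.
  20. (y5 ∨ ¬y3) — y5 is true.
  21. (y9 ∨ ¬y10) — y9 is true.

y1=True, y2=False, y3=False, y4=False, y5=True, y6=True, y7=False, y8=False, y9=True, y10=True, y11=False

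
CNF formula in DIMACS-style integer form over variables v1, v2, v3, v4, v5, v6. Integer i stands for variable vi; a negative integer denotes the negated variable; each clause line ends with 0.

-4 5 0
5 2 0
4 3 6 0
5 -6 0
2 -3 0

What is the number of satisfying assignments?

22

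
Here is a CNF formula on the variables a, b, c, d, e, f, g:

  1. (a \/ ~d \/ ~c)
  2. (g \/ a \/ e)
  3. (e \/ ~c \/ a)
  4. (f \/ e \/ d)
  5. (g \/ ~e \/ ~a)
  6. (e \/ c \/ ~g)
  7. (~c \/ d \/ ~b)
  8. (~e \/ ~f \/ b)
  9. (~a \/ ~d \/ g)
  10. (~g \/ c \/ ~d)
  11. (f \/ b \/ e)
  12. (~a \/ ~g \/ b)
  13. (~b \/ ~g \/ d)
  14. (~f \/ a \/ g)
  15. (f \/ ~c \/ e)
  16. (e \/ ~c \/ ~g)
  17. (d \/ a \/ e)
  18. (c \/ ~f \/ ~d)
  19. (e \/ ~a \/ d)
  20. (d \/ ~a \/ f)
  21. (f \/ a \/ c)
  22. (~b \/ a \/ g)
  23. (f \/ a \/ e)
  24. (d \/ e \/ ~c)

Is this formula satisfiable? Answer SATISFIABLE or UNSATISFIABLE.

Branch on a: take a = True.
Branch on b: take b = True.
For the remaining variables, c = True, d = True, e = True, f = False, g = True works.
Every clause has at least one true literal under this assignment.
So a=T, b=T, c=T, d=T, e=T, f=F, g=T is a satisfying assignment.

SATISFIABLE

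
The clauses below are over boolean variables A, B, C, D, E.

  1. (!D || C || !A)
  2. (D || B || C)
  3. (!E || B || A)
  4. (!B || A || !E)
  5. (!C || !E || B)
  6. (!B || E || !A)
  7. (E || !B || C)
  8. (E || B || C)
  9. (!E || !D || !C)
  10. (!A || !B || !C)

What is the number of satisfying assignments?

7

Case analysis on B and C:
  B=T, C=T: remaining (A,D,E) ∈ {(F,F,F); (F,T,F)} — 2.
  B=T, C=F: remaining (A,D,E) ∈ {(T,F,T)} — 1.
  B=F, C=T: remaining (A,D,E) ∈ {(F,F,F); (F,T,F); (T,F,F); (T,T,F)} — 4.
  B=F, C=F: a clause becomes empty — 0.
Total: 2 + 1 + 4 + 0 = 7.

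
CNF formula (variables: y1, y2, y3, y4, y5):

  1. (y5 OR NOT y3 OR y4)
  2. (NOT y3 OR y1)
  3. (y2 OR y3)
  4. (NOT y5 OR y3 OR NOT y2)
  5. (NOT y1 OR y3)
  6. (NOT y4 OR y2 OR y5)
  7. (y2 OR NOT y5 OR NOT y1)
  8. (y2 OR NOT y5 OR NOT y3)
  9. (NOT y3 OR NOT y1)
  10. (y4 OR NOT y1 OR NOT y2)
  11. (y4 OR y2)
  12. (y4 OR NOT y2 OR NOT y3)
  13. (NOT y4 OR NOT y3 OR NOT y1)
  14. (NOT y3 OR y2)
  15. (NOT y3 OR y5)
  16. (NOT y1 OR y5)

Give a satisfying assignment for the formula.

y1=False  y2=True  y3=False  y4=True  y5=False

Check each clause:
  1. (y5 OR NOT y3 OR y4) — NOT y3 is true.
  2. (y1 OR NOT y3) — NOT y3 is true.
  3. (y2 OR y3) — y2 is true.
  4. (y3 OR NOT y2 OR NOT y5) — NOT y5 is true.
  5. (y3 OR NOT y1) — NOT y1 is true.
  6. (y2 OR NOT y4 OR y5) — y2 is true.
  7. (y2 OR NOT y5 OR NOT y1) — y2 is true.
  8. (y2 OR NOT y5 OR NOT y3) — y2 is true.
  9. (NOT y3 OR NOT y1) — NOT y3 is true.
  10. (y4 OR NOT y2 OR NOT y1) — y4 is true.
  11. (y2 OR y4) — y2 is true.
  12. (NOT y2 OR y4 OR NOT y3) — y4 is true.
  13. (NOT y1 OR NOT y3 OR NOT y4) — NOT y3 is true.
  14. (y2 OR NOT y3) — y2 is true.
  15. (NOT y3 OR y5) — NOT y3 is true.
  16. (NOT y1 OR y5) — NOT y1 is true.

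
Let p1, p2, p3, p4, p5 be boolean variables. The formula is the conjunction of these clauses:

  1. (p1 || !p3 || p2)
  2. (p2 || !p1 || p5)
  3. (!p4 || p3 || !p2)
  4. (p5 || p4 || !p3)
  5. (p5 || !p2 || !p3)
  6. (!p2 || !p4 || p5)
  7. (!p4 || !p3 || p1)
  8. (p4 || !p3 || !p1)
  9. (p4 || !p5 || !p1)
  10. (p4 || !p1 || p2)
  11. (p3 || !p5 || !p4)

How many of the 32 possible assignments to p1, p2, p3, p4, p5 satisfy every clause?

9

Case analysis on p4 and p3:
  p4=T, p3=T: remaining (p1,p2,p5) ∈ {(T,F,T); (T,T,T)} — 2.
  p4=T, p3=F: remaining (p1,p2,p5) ∈ {(F,F,F)} — 1.
  p4=F, p3=T: remaining (p1,p2,p5) ∈ {(F,T,T)} — 1.
  p4=F, p3=F: 5 of the 8 assignments to (p1,p2,p5) work.
Total: 2 + 1 + 1 + 5 = 9.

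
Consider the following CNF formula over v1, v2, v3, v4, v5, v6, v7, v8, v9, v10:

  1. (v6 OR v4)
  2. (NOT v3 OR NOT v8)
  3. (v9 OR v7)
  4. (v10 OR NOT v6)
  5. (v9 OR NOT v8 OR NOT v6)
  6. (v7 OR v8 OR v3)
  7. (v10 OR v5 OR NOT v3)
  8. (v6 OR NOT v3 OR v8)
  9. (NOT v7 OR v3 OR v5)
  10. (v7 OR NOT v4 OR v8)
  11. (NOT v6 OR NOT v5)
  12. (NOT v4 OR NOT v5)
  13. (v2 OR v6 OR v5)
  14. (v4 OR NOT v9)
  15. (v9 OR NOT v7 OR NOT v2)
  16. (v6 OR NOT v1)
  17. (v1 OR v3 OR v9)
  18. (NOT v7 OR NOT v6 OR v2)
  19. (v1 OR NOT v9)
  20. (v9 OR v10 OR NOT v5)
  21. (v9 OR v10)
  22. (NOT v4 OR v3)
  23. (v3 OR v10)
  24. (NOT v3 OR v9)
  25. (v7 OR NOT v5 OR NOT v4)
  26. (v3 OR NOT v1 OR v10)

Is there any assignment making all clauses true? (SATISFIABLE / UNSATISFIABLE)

SATISFIABLE

v10 occurs only positively in the remaining clauses — set v10 = True.
Set v1 = True and propagate.
  then v6 is forced to True.
  then v5 is forced to False.
The remaining clauses are satisfied by v2 = True, v3 = True, v4 = True, v7 = True, v8 = False, v9 = True.
So v1 = T, v2 = T, v3 = T, v4 = T, v5 = F, v6 = T, v7 = T, v8 = F, v9 = T, v10 = T is a satisfying assignment.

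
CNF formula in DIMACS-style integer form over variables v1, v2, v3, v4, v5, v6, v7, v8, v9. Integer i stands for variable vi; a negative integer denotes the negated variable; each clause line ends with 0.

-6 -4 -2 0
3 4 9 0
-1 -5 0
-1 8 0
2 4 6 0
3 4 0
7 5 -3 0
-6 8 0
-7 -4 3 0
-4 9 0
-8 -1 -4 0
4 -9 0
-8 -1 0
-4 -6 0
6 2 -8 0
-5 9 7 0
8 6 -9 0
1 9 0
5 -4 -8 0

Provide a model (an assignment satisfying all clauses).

Branch on v1: take v1 = False.
  then v9 is forced to True.
  then v4 is forced to True.
  then v6 is forced to False.
  then v8 is forced to True.
  then v2 is forced to True.
  then v5 is forced to True.
Try v3 = True.
v7 is now unconstrained; take v7 = False.

v1=F, v2=T, v3=T, v4=T, v5=T, v6=F, v7=F, v8=T, v9=T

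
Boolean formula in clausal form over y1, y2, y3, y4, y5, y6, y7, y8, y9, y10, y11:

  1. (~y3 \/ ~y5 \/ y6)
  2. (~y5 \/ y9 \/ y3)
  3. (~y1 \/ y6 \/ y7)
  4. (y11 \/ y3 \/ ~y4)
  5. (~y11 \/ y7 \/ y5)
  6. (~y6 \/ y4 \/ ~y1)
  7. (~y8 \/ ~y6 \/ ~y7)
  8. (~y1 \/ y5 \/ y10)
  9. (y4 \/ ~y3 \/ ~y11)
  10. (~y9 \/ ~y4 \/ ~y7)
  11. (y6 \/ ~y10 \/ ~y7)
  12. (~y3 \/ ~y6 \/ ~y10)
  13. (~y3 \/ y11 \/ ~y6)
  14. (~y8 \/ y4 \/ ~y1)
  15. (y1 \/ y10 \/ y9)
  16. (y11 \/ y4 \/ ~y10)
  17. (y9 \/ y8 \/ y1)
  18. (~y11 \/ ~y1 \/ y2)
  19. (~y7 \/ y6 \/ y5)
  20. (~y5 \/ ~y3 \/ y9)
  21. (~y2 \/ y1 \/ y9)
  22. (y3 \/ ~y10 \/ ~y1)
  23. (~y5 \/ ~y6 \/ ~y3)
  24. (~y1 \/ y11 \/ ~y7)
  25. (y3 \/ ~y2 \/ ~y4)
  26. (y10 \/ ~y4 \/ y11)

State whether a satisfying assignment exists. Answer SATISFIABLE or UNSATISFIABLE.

Try y1 = False.
Try y2 = False.
For the remaining variables, y3 = True, y4 = False, y5 = False, y6 = False, y7 = False, y8 = False, y9 = True, y10 = False, y11 = False works.
So y1=0, y2=0, y3=1, y4=0, y5=0, y6=0, y7=0, y8=0, y9=1, y10=0, y11=0 is a satisfying assignment.

SATISFIABLE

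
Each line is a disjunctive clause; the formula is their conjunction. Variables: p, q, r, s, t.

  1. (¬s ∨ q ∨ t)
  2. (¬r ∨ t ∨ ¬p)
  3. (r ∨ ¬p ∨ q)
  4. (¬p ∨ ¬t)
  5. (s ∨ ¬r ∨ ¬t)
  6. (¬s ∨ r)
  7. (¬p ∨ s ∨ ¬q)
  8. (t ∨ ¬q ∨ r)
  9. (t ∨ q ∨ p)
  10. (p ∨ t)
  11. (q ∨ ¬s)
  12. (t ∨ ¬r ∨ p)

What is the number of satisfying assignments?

The models are:
  p=F q=F r=F s=F t=T
  p=F q=T r=F s=F t=T
  p=F q=T r=T s=T t=T
That's 3 in total.

3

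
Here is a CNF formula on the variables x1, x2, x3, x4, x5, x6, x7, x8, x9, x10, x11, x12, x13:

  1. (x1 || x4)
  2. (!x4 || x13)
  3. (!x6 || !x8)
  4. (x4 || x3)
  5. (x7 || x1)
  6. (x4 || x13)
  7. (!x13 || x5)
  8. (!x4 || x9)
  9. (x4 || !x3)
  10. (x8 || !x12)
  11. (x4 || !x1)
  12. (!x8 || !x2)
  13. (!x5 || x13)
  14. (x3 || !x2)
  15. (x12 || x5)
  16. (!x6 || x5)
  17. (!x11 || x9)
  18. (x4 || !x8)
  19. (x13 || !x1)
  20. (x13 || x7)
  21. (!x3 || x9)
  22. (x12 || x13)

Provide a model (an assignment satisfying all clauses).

x1 = T  x2 = F  x3 = F  x4 = T  x5 = T  x6 = F  x7 = T  x8 = F  x9 = T  x10 = T  x11 = T  x12 = F  x13 = T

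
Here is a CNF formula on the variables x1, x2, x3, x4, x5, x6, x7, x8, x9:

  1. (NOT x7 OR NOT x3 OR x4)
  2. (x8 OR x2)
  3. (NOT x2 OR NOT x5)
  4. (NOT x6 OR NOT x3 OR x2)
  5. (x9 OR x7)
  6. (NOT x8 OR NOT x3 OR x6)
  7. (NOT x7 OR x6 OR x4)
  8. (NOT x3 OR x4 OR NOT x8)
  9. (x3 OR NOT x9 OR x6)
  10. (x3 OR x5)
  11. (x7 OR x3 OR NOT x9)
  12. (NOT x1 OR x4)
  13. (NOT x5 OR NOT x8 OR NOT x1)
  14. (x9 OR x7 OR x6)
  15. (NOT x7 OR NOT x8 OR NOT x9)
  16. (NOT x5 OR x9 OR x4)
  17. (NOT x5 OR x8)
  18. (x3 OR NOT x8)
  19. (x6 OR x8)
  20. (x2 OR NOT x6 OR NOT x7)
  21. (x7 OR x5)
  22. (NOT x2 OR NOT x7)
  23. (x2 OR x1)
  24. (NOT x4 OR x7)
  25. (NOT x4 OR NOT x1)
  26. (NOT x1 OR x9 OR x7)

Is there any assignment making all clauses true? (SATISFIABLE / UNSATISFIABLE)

UNSATISFIABLE

x7 = True:
  propagation gives x2=False, x8=True, x9=False, x3=True; an empty clause results — contradiction.
x7 = False:
  propagation gives x9=True, x3=True, x5=True, x2=False; an empty clause results — contradiction.
Every branch closes, so no satisfying assignment exists.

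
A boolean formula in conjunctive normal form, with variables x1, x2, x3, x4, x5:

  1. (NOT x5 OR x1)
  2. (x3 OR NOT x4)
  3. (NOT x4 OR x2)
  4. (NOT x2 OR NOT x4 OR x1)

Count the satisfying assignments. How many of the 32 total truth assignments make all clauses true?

14

Case analysis on x4 and x1:
  x4=T, x1=T: remaining (x2,x3,x5) ∈ {(T,T,F); (T,T,T)} — 2.
  x4=T, x1=F: a clause becomes empty — 0.
  x4=F, x1=T: x2, x3, x5 free → 2^3 = 8.
  x4=F, x1=F: remaining (x2,x3,x5) ∈ {(F,F,F); (F,T,F); (T,F,F); (T,T,F)} — 4.
Total: 2 + 0 + 8 + 4 = 14.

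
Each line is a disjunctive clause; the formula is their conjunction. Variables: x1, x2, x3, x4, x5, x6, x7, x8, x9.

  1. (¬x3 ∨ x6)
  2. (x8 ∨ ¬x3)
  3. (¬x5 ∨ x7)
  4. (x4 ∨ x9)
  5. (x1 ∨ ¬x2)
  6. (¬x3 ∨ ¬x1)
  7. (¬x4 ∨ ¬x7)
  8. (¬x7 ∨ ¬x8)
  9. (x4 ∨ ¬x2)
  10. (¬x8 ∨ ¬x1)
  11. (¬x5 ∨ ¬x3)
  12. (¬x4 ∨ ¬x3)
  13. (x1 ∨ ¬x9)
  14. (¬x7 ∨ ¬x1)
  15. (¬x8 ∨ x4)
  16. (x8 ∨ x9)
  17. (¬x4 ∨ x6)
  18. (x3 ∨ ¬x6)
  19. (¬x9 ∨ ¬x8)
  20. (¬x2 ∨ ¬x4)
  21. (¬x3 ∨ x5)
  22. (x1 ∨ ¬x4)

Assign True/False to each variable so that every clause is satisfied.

x1=T, x2=F, x3=F, x4=F, x5=F, x6=F, x7=F, x8=F, x9=T

Check each clause:
  1. (¬x3 ∨ x6) — ¬x3 is true.
  2. (x8 ∨ ¬x3) — ¬x3 is true.
  3. (x7 ∨ ¬x5) — ¬x5 is true.
  4. (x4 ∨ x9) — x9 is true.
  5. (x1 ∨ ¬x2) — x1 is true.
  6. (¬x1 ∨ ¬x3) — ¬x3 is true.
  7. (¬x7 ∨ ¬x4) — ¬x7 is true.
  8. (¬x7 ∨ ¬x8) — ¬x8 is true.
  9. (x4 ∨ ¬x2) — ¬x2 is true.
  10. (¬x8 ∨ ¬x1) — ¬x8 is true.
  11. (¬x3 ∨ ¬x5) — ¬x5 is true.
  12. (¬x3 ∨ ¬x4) — ¬x4 is true.
  13. (¬x9 ∨ x1) — x1 is true.
  14. (¬x7 ∨ ¬x1) — ¬x7 is true.
  15. (x4 ∨ ¬x8) — ¬x8 is true.
  16. (x9 ∨ x8) — x9 is true.
  17. (x6 ∨ ¬x4) — ¬x4 is true.
  18. (x3 ∨ ¬x6) — ¬x6 is true.
  19. (¬x8 ∨ ¬x9) — ¬x8 is true.
  20. (¬x2 ∨ ¬x4) — ¬x4 is true.
  21. (¬x3 ∨ x5) — ¬x3 is true.
  22. (x1 ∨ ¬x4) — x1 is true.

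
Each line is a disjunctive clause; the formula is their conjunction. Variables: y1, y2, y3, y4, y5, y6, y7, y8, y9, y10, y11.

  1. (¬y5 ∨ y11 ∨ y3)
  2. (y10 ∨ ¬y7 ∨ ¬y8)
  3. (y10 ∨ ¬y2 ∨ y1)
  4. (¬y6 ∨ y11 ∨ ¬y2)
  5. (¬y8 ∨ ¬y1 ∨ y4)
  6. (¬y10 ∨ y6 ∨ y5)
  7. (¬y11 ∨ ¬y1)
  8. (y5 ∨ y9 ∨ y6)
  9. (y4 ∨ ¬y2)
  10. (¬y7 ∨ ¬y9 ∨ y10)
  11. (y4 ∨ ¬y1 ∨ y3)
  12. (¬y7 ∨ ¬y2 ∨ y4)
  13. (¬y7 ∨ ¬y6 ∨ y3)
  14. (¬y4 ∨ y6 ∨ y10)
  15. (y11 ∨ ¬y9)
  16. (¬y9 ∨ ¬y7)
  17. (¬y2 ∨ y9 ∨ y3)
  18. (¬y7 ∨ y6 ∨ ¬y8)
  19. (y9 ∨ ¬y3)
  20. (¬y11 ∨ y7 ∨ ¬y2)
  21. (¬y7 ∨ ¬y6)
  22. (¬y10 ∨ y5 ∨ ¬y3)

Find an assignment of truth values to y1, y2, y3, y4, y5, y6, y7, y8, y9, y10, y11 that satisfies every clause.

y1=T, y2=F, y3=F, y4=T, y5=F, y6=T, y7=F, y8=F, y9=F, y10=T, y11=F

Pure literal: y2 appears only negated; assign y2 = False.
y8 occurs only negated in the remaining clauses — set y8 = False.
Set y1 = True and propagate.
  then y11 is forced to False.
  then y9 is forced to False.
  then y3 is forced to False.
  then y5 is forced to False.
  then y6 is forced to True.
  then y4 is forced to True.
  then y7 is forced to False.
y10 is now unconstrained; take y10 = True.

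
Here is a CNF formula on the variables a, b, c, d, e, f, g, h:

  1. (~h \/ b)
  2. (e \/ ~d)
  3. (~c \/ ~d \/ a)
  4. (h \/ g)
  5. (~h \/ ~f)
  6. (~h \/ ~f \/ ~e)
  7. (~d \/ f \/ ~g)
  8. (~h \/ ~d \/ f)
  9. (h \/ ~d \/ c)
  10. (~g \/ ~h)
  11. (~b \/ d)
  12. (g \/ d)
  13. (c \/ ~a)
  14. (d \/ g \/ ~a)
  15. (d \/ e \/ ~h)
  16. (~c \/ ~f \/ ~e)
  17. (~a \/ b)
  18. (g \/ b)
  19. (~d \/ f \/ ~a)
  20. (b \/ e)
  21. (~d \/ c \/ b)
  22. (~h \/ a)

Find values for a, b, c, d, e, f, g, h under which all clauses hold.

a=False, b=False, c=True, d=False, e=True, f=False, g=True, h=False

Set a = False and propagate.
  then h is forced to False.
  then g is forced to True.
Set b = False and propagate.
  then e is forced to True.
Branch on c: take c = True.
  then d is forced to False.
  then f is forced to False.
Check each clause:
  1. (b \/ ~h) — ~h is true.
  2. (~d \/ e) — ~d is true.
  3. (~c \/ ~d \/ a) — ~d is true.
  4. (g \/ h) — g is true.
  5. (~f \/ ~h) — ~h is true.
  6. (~e \/ ~h \/ ~f) — ~h is true.
  7. (f \/ ~g \/ ~d) — ~d is true.
  8. (~d \/ ~h \/ f) — ~h is true.
  9. (h \/ c \/ ~d) — c is true.
  10. (~h \/ ~g) — ~h is true.
  11. (~b \/ d) — ~b is true.
  12. (d \/ g) — g is true.
  13. (c \/ ~a) — c is true.
  14. (~a \/ d \/ g) — ~a is true.
  15. (d \/ e \/ ~h) — ~h is true.
  16. (~e \/ ~f \/ ~c) — ~f is true.
  17. (~a \/ b) — ~a is true.
  18. (g \/ b) — g is true.
  19. (f \/ ~d \/ ~a) — ~d is true.
  20. (b \/ e) — e is true.
  21. (~d \/ b \/ c) — c is true.
  22. (a \/ ~h) — ~h is true.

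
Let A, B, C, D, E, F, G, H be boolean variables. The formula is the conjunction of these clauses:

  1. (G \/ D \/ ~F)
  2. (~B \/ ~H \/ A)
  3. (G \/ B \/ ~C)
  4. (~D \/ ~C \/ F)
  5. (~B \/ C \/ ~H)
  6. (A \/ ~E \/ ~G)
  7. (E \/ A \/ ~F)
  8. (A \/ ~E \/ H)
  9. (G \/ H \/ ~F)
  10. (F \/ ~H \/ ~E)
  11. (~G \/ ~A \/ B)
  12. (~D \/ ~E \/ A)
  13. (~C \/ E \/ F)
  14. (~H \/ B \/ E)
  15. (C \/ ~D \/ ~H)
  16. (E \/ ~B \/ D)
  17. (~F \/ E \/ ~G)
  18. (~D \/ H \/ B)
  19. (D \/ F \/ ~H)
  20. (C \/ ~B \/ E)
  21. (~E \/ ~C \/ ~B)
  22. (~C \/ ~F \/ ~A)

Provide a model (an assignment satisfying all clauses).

A=1, B=1, C=0, D=0, E=1, F=0, G=1, H=0

Check each clause:
  1. (D \/ ~F \/ G) — ~F is true.
  2. (A \/ ~B \/ ~H) — ~H is true.
  3. (~C \/ G \/ B) — B is true.
  4. (~D \/ ~C \/ F) — ~D is true.
  5. (C \/ ~B \/ ~H) — ~H is true.
  6. (~G \/ A \/ ~E) — A is true.
  7. (E \/ A \/ ~F) — A is true.
  8. (H \/ A \/ ~E) — A is true.
  9. (H \/ G \/ ~F) — ~F is true.
  10. (~E \/ F \/ ~H) — ~H is true.
  11. (~G \/ ~A \/ B) — B is true.
  12. (~D \/ ~E \/ A) — A is true.
  13. (~C \/ E \/ F) — E is true.
  14. (B \/ ~H \/ E) — ~H is true.
  15. (~D \/ C \/ ~H) — ~H is true.
  16. (~B \/ D \/ E) — E is true.
  17. (~G \/ ~F \/ E) — ~F is true.
  18. (~D \/ H \/ B) — B is true.
  19. (~H \/ D \/ F) — ~H is true.
  20. (E \/ ~B \/ C) — E is true.
  21. (~B \/ ~C \/ ~E) — ~C is true.
  22. (~F \/ ~C \/ ~A) — ~F is true.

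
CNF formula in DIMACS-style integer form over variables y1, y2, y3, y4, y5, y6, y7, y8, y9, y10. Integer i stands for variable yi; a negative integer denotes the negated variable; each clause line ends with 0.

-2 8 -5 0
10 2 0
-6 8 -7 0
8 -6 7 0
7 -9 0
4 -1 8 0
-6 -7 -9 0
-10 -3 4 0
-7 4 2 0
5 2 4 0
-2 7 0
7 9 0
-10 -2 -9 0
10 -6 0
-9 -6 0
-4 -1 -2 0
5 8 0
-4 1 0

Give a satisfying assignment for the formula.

y3 occurs only negated in the remaining clauses — set y3 = False.
y6 occurs only negated in the remaining clauses — set y6 = False.
Branch on y1: take y1 = True.
Try y2 = True.
  then y7 is forced to True.
  then y4 is forced to False.
  then y8 is forced to True.
For the remaining variables, y5 = True, y9 = True, y10 = False works.
Every clause has at least one true literal under this assignment.
Check each clause:
  1. (¬y5 ∨ ¬y2 ∨ y8) — y8 is true.
  2. (y10 ∨ y2) — y2 is true.
  3. (y8 ∨ ¬y7 ∨ ¬y6) — y8 is true.
  4. (y7 ∨ y8 ∨ ¬y6) — y8 is true.
  5. (¬y9 ∨ y7) — y7 is true.
  6. (¬y1 ∨ y4 ∨ y8) — y8 is true.
  7. (¬y9 ∨ ¬y7 ∨ ¬y6) — ¬y6 is true.
  8. (¬y10 ∨ y4 ∨ ¬y3) — ¬y3 is true.
  9. (¬y7 ∨ y4 ∨ y2) — y2 is true.
  10. (y4 ∨ y2 ∨ y5) — y2 is true.
  11. (¬y2 ∨ y7) — y7 is true.
  12. (y7 ∨ y9) — y9 is true.
  13. (¬y2 ∨ ¬y9 ∨ ¬y10) — ¬y10 is true.
  14. (¬y6 ∨ y10) — ¬y6 is true.
  15. (¬y9 ∨ ¬y6) — ¬y6 is true.
  16. (¬y2 ∨ ¬y4 ∨ ¬y1) — ¬y4 is true.
  17. (y5 ∨ y8) — y8 is true.
  18. (¬y4 ∨ y1) — y1 is true.

y1=True, y2=True, y3=False, y4=False, y5=True, y6=False, y7=True, y8=True, y9=True, y10=False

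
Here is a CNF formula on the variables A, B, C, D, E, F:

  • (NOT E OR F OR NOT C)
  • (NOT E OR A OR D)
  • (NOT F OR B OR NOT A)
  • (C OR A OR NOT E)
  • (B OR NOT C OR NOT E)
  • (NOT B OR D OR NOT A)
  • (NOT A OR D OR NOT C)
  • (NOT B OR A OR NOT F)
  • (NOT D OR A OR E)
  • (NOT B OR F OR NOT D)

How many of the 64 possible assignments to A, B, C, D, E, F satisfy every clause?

Case analysis on A and B:
  A=T, B=T: remaining (C,D,E,F) ∈ {(F,T,F,T); (F,T,T,T); (T,T,F,T); (T,T,T,T)} — 4.
  A=T, B=F: 5 of the 16 assignments to (C,D,E,F) work.
  A=F, B=T: remaining (C,D,E,F) ∈ {(F,F,F,F); (T,F,F,F)} — 2.
  A=F, B=F: remaining (C,D,E,F) ∈ {(F,F,F,F); (F,F,F,T); (T,F,F,F); (T,F,F,T)} — 4.
Total: 4 + 5 + 2 + 4 = 15.

15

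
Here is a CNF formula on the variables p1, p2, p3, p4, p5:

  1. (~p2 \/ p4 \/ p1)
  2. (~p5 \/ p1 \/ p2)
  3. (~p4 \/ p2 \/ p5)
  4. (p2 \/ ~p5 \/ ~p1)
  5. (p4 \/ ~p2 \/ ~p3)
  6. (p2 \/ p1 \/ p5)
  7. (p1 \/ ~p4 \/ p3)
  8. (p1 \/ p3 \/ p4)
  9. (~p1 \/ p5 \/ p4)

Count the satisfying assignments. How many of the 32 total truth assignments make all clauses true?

7

The models are:
  p1=F p2=T p3=T p4=T p5=F
  p1=F p2=T p3=T p4=T p5=T
  p1=T p2=T p3=F p4=F p5=T
  p1=T p2=T p3=F p4=T p5=F
  p1=T p2=T p3=F p4=T p5=T
  p1=T p2=T p3=T p4=T p5=F
  p1=T p2=T p3=T p4=T p5=T
That's 7 in total.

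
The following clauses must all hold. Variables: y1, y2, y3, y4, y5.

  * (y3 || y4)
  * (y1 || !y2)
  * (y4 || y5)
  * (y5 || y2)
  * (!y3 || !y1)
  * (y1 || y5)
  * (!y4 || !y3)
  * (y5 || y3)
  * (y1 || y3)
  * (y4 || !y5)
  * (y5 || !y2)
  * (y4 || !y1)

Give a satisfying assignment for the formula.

y1=1, y2=1, y3=0, y4=1, y5=1

Try y1 = True.
  then y3 is forced to False.
  then y4 is forced to True.
  then y5 is forced to True.
y2 is now unconstrained; take y2 = True.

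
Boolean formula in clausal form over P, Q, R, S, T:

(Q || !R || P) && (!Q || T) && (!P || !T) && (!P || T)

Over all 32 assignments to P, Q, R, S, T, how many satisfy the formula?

The models are:
  P=0 Q=0 R=0 S=0 T=0
  P=0 Q=0 R=0 S=0 T=1
  P=0 Q=0 R=0 S=1 T=0
  P=0 Q=0 R=0 S=1 T=1
  P=0 Q=1 R=0 S=0 T=1
  P=0 Q=1 R=0 S=1 T=1
  P=0 Q=1 R=1 S=0 T=1
  P=0 Q=1 R=1 S=1 T=1
That's 8 in total.

8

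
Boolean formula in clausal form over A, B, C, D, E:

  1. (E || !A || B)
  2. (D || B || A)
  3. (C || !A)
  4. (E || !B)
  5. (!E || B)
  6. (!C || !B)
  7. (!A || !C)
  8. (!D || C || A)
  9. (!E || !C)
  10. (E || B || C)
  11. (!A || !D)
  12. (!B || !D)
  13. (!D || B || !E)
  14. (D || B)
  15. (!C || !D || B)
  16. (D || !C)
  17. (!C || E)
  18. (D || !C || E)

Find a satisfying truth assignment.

Set A = False and propagate.
Branch on B: take B = True.
  then E is forced to True.
  then C is forced to False.
  then D is forced to False.

A=False  B=True  C=False  D=False  E=True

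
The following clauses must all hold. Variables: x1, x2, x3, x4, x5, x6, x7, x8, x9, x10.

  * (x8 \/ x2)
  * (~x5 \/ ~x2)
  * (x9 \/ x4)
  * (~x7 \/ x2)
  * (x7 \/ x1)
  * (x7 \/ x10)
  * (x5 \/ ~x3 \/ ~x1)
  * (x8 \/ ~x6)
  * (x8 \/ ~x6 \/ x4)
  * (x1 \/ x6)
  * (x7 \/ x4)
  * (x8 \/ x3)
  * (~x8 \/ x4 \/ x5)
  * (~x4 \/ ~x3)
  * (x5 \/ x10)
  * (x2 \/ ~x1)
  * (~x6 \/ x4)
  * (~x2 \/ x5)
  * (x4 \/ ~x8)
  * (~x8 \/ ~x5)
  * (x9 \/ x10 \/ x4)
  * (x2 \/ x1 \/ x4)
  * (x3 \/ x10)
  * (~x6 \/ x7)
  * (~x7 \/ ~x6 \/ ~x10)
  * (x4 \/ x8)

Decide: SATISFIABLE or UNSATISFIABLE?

UNSATISFIABLE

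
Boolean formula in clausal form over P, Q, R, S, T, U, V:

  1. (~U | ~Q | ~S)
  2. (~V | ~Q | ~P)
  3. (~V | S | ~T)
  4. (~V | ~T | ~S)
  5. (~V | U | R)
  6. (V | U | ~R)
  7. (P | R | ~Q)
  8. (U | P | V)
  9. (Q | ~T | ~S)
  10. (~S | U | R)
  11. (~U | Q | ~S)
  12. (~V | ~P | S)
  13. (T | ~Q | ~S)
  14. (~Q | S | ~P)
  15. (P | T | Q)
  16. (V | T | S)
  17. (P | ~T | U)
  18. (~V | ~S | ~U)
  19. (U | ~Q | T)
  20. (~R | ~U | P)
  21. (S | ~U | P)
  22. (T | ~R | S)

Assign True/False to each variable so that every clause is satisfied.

P = True  Q = False  R = True  S = False  T = True  U = True  V = False

Branch on P: take P = True.
For the remaining variables, Q = False, R = True, S = False, T = True, U = True, V = False works.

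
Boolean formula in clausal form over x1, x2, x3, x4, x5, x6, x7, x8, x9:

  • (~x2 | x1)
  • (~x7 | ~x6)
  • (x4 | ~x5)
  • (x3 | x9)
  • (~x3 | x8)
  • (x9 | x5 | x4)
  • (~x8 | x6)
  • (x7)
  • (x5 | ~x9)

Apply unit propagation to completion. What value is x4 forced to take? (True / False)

(x7) is a unit clause: x7 = True.
From (~x6 | ~x7) and x7 = True: x6 = False.
From (x6 | ~x8) and x6 = False: x8 = False.
In (x8 | ~x3), x8 is now false; ~x3 must hold, so x3 = False.
(x3 | x9) with x3 = False leaves only x9, so x9 = True.
From (~x9 | x5) and x9 = True: x5 = True.
(x4 | ~x5) with x5 = True leaves only x4, so x4 = True.

True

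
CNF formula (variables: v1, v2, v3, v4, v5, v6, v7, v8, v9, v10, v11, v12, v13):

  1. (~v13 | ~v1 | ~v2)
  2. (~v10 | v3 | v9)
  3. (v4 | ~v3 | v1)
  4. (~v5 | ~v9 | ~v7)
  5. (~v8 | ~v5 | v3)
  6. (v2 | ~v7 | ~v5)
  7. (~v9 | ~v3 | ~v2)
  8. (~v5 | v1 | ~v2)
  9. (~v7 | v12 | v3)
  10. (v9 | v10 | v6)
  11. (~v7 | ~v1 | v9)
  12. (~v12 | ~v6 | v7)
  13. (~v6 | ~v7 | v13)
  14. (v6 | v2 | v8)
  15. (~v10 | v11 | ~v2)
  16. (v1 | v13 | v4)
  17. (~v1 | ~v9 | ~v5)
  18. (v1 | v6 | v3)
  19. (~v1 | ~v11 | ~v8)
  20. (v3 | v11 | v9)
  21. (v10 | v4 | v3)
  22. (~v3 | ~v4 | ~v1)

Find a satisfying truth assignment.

Try v1 = True.
The remaining clauses are satisfied by v2 = False, v3 = True, v4 = False, v5 = True, v6 = True, v7 = False, v8 = True, v9 = False, v10 = True, v11 = False, v12 = False, v13 = False.
Every clause has at least one true literal under this assignment.
Check each clause:
  1. (~v2 | ~v13 | ~v1) — ~v13 is true.
  2. (v3 | v9 | ~v10) — v3 is true.
  3. (v1 | ~v3 | v4) — v1 is true.
  4. (~v5 | ~v7 | ~v9) — ~v7 is true.
  5. (v3 | ~v5 | ~v8) — v3 is true.
  6. (~v7 | v2 | ~v5) — ~v7 is true.
  7. (~v3 | ~v2 | ~v9) — ~v2 is true.
  8. (~v2 | v1 | ~v5) — v1 is true.
  9. (v12 | v3 | ~v7) — ~v7 is true.
  10. (v10 | v6 | v9) — v10 is true.
  11. (~v7 | v9 | ~v1) — ~v7 is true.
  12. (v7 | ~v12 | ~v6) — ~v12 is true.
  13. (~v7 | ~v6 | v13) — ~v7 is true.
  14. (v6 | v8 | v2) — v8 is true.
  15. (~v2 | v11 | ~v10) — ~v2 is true.
  16. (v4 | v13 | v1) — v1 is true.
  17. (~v1 | ~v9 | ~v5) — ~v9 is true.
  18. (v3 | v6 | v1) — v1 is true.
  19. (~v11 | ~v8 | ~v1) — ~v11 is true.
  20. (v3 | v11 | v9) — v3 is true.
  21. (v4 | v10 | v3) — v10 is true.
  22. (~v3 | ~v4 | ~v1) — ~v4 is true.

v1 = 1, v2 = 0, v3 = 1, v4 = 0, v5 = 1, v6 = 1, v7 = 0, v8 = 1, v9 = 0, v10 = 1, v11 = 0, v12 = 0, v13 = 0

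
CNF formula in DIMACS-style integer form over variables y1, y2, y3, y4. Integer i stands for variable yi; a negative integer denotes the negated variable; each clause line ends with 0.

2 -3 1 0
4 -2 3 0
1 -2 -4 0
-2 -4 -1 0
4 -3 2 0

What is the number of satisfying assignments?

7

Satisfying assignments:
  y1=F y2=F y3=F y4=F
  y1=F y2=F y3=F y4=T
  y1=F y2=T y3=T y4=F
  y1=T y2=F y3=F y4=F
  y1=T y2=F y3=F y4=T
  y1=T y2=F y3=T y4=T
  y1=T y2=T y3=T y4=F
That's 7 in total.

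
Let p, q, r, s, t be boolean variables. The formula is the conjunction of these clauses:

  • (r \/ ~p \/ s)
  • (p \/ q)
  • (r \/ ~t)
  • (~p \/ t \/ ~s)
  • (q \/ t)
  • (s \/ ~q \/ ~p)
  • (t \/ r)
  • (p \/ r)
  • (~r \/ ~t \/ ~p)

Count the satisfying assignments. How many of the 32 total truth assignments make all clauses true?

Satisfying assignments:
  p=0 q=1 r=1 s=0 t=0
  p=0 q=1 r=1 s=0 t=1
  p=0 q=1 r=1 s=1 t=0
  p=0 q=1 r=1 s=1 t=1
Count: 4.

4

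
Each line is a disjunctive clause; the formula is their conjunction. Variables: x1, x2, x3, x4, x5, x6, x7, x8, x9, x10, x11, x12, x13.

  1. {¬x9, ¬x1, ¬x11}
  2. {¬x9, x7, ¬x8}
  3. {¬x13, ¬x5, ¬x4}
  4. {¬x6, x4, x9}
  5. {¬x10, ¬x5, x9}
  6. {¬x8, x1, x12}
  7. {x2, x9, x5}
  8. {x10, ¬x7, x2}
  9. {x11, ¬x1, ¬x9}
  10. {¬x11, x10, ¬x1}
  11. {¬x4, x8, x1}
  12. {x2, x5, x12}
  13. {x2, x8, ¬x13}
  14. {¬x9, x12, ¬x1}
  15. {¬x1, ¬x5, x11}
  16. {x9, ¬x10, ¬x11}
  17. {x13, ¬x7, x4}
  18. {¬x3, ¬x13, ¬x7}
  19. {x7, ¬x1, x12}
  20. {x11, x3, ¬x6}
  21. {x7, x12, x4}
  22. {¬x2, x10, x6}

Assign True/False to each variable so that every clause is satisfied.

x1 = False  x2 = True  x3 = True  x4 = False  x5 = False  x6 = False  x7 = False  x8 = False  x9 = True  x10 = True  x11 = False  x12 = True  x13 = True

x12 occurs only positively in the remaining clauses — set x12 = True.
Branch on x1: take x1 = False.
Try x2 = True.
The remaining clauses are satisfied by x3 = True, x4 = False, x5 = False, x6 = False, x7 = False, x8 = False, x9 = True, x10 = True, x11 = False, x13 = True.
Every clause has at least one true literal under this assignment.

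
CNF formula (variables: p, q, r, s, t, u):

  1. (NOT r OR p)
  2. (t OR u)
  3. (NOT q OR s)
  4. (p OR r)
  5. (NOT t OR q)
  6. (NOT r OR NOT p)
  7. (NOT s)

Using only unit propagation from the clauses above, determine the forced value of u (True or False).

True

(NOT s) is a unit clause: s = False.
(NOT q OR s): since s = False, the clause reduces to (NOT q). q = False.
(NOT t OR q): since q = False, the clause reduces to (NOT t). t = False.
In (u OR t), t is now false; u must hold, so u = True.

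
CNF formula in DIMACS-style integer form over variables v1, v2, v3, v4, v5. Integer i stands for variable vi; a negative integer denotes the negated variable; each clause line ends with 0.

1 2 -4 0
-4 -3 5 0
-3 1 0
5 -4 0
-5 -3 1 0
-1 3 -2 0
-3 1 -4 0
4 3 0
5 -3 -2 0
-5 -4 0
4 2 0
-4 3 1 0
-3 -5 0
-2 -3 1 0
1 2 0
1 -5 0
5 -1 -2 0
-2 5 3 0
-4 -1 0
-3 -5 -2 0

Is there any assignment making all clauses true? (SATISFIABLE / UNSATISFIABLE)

v3 = True:
  propagation gives v1=True, v5=False, v4=False, v2=False; an empty clause results — contradiction.
v3 = False:
  propagation gives v4=True, v5=True; an empty clause results — contradiction.
Every branch closes, so no satisfying assignment exists.

UNSATISFIABLE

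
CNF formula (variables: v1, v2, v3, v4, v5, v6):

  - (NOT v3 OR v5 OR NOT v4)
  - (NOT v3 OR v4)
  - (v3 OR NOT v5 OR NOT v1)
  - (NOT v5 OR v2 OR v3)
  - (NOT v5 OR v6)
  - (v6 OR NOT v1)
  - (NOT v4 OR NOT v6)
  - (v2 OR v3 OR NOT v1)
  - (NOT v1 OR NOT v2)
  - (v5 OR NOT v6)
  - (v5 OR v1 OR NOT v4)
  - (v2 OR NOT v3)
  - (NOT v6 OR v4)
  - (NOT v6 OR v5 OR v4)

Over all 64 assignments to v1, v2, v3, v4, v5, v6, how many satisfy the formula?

The models are:
  v1=F v2=F v3=F v4=F v5=F v6=F
  v1=F v2=T v3=F v4=F v5=F v6=F
That's 2 in total.

2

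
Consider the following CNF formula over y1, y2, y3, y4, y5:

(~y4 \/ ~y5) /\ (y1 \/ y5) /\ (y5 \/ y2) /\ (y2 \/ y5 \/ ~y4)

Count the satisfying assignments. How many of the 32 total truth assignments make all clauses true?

Split on y5, then y2.
  y5=T, y2=T: remaining (y1,y3,y4) ∈ {(F,F,F); (F,T,F); (T,F,F); (T,T,F)} — 4.
  y5=T, y2=F: remaining (y1,y3,y4) ∈ {(F,F,F); (F,T,F); (T,F,F); (T,T,F)} — 4.
  y5=F, y2=T: remaining (y1,y3,y4) ∈ {(T,F,F); (T,F,T); (T,T,F); (T,T,T)} — 4.
  y5=F, y2=F: a clause becomes empty — 0.
Total: 4 + 4 + 4 + 0 = 12.

12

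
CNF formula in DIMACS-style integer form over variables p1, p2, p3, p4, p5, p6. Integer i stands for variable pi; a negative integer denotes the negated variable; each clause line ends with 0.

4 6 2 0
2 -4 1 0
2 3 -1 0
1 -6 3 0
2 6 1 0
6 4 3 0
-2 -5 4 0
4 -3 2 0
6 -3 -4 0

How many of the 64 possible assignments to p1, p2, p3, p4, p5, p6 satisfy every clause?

17

Case analysis on p2 and p4:
  p2=1, p4=1: p5 free; 5 ways for (p1,p3,p6) × 2^1 = 10.
  p2=1, p4=0: 5 of the 16 assignments to (p1,p3,p5,p6) work.
  p2=0, p4=1: remaining (p1,p3,p5,p6) ∈ {(1,1,0,1); (1,1,1,1)} — 2.
  p2=0, p4=0: a clause becomes empty — 0.
Total: 10 + 5 + 2 + 0 = 17.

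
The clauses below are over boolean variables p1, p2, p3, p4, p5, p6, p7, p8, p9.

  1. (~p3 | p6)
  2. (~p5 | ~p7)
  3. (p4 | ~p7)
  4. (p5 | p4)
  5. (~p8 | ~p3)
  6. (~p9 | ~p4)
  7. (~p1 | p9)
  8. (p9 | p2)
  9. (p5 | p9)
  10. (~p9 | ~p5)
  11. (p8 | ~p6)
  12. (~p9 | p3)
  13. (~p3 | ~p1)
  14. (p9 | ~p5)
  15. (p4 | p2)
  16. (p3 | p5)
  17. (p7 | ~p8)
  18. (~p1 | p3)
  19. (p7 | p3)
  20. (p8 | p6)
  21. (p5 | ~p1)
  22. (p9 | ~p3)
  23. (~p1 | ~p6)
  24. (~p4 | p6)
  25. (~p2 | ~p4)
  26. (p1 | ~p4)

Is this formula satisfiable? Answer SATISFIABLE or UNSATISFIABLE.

UNSATISFIABLE

p3 = True:
  propagation gives p6=True, p8=False; an empty clause results — contradiction.
p3 = False:
  propagation gives p9=False, p1=False, p2=True, p5=True; an empty clause results — contradiction.
Every branch closes, so no satisfying assignment exists.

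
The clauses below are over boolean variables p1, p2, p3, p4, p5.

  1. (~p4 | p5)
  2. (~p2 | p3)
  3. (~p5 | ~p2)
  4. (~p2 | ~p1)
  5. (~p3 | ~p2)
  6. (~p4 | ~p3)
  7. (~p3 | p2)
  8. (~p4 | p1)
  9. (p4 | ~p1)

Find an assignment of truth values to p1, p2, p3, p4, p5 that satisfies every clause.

p1=F, p2=F, p3=F, p4=F, p5=F

Branch on p1: take p1 = False.
  then p4 is forced to False.
Branch on p2: take p2 = False.
  then p3 is forced to False.
p5 is now unconstrained; take p5 = False.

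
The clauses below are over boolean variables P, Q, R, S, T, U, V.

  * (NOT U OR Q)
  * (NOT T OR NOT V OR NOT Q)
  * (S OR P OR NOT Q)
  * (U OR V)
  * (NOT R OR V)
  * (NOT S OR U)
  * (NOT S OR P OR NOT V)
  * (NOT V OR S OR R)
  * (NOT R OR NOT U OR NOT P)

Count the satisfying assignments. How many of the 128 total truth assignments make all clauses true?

12

Split on V, then S.
  V=T, S=T: remaining (P,Q,R,T,U) ∈ {(T,T,F,F,T)} — 1.
  V=T, S=F: 5 of the 32 assignments to (P,Q,R,T,U) work.
  V=F, S=T: remaining (P,Q,R,T,U) ∈ {(F,T,F,F,T); (F,T,F,T,T); (T,T,F,F,T); (T,T,F,T,T)} — 4.
  V=F, S=F: remaining (P,Q,R,T,U) ∈ {(T,T,F,F,T); (T,T,F,T,T)} — 2.
Total: 1 + 5 + 4 + 2 = 12.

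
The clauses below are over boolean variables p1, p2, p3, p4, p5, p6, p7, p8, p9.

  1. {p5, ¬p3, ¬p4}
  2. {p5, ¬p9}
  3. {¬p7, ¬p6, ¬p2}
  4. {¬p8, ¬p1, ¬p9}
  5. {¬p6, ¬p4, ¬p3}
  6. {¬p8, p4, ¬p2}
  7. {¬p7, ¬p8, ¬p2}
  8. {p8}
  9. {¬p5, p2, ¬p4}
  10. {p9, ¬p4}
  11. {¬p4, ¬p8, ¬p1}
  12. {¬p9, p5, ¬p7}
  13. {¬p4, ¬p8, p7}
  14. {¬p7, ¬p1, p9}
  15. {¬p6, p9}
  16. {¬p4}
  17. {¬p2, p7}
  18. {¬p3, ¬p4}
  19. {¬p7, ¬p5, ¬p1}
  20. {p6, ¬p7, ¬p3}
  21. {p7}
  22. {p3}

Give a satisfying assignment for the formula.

(p8) is a unit clause, so p8 = True.
Unit propagation: (¬p4) forces p4 = False.
Unit propagation: (¬p2) forces p2 = False.
(p7) is a unit clause, so p7 = True.
The clause (p3) is unit: p3 must be True.
The clause (p6) is unit: p6 must be True.
Unit propagation: (p9) forces p9 = True.
(p5) is a unit clause, so p5 = True.
Unit propagation: (¬p1) forces p1 = False.
Every clause has at least one true literal under this assignment.
Check each clause:
  1. {p5, ¬p4, ¬p3} — ¬p4 is true.
  2. {¬p9, p5} — p5 is true.
  3. {¬p2, ¬p7, ¬p6} — ¬p2 is true.
  4. {¬p8, ¬p9, ¬p1} — ¬p1 is true.
  5. {¬p4, ¬p3, ¬p6} — ¬p4 is true.
  6. {p4, ¬p2, ¬p8} — ¬p2 is true.
  7. {¬p2, ¬p7, ¬p8} — ¬p2 is true.
  8. {p8} — p8 is true.
  9. {¬p5, ¬p4, p2} — ¬p4 is true.
  10. {p9, ¬p4} — p9 is true.
  11. {¬p8, ¬p4, ¬p1} — ¬p4 is true.
  12. {¬p7, p5, ¬p9} — p5 is true.
  13. {¬p4, p7, ¬p8} — ¬p4 is true.
  14. {¬p7, ¬p1, p9} — p9 is true.
  15. {p9, ¬p6} — p9 is true.
  16. {¬p4} — ¬p4 is true.
  17. {p7, ¬p2} — ¬p2 is true.
  18. {¬p4, ¬p3} — ¬p4 is true.
  19. {¬p1, ¬p5, ¬p7} — ¬p1 is true.
  20. {¬p7, p6, ¬p3} — p6 is true.
  21. {p7} — p7 is true.
  22. {p3} — p3 is true.

p1=False, p2=False, p3=True, p4=False, p5=True, p6=True, p7=True, p8=True, p9=True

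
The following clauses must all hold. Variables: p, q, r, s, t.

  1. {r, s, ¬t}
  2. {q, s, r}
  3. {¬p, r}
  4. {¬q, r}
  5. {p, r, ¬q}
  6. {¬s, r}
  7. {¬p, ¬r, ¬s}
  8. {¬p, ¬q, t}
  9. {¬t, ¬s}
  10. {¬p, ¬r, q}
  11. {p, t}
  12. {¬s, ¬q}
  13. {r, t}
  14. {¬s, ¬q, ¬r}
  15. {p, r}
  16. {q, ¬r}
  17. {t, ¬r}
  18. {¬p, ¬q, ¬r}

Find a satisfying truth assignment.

p = False, q = True, r = True, s = False, t = True

Check each clause:
  1. {¬t, r, s} — r is true.
  2. {s, q, r} — q is true.
  3. {r, ¬p} — r is true.
  4. {¬q, r} — r is true.
  5. {¬q, p, r} — r is true.
  6. {¬s, r} — r is true.
  7. {¬p, ¬r, ¬s} — ¬s is true.
  8. {¬q, t, ¬p} — t is true.
  9. {¬t, ¬s} — ¬s is true.
  10. {q, ¬r, ¬p} — q is true.
  11. {t, p} — t is true.
  12. {¬q, ¬s} — ¬s is true.
  13. {r, t} — r is true.
  14. {¬q, ¬s, ¬r} — ¬s is true.
  15. {r, p} — r is true.
  16. {¬r, q} — q is true.
  17. {t, ¬r} — t is true.
  18. {¬q, ¬p, ¬r} — ¬p is true.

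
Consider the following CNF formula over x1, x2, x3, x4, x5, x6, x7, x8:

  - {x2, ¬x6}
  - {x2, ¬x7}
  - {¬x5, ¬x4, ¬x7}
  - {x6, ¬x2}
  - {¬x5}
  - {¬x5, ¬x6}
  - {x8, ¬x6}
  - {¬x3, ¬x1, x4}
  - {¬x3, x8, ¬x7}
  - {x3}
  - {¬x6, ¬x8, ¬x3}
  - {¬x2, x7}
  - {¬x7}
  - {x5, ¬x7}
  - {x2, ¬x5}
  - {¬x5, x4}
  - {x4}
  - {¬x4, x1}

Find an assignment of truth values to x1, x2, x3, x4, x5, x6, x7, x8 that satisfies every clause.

x1 = True, x2 = False, x3 = True, x4 = True, x5 = False, x6 = False, x7 = False, x8 = True

Unit propagation: (¬x5) forces x5 = False.
Unit propagation: (x3) forces x3 = True.
(¬x7) is a unit clause, so x7 = False.
The clause (¬x2) is unit: x2 must be False.
Unit propagation: (¬x6) forces x6 = False.
The clause (x4) is unit: x4 must be True.
Unit propagation: (x1) forces x1 = True.
x8 is now unconstrained; take x8 = True.
Every clause has at least one true literal under this assignment.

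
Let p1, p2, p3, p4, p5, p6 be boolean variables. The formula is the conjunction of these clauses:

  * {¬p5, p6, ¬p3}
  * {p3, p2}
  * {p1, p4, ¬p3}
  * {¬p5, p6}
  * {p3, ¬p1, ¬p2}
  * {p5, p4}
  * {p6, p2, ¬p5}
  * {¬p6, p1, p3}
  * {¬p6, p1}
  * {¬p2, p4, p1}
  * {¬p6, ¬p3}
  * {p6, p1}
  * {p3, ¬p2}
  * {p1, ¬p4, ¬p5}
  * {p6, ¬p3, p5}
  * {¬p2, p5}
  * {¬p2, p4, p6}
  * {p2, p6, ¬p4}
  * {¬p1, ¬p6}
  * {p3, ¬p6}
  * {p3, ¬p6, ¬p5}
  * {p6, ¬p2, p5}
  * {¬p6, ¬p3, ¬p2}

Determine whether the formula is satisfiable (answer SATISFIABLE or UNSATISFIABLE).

UNSATISFIABLE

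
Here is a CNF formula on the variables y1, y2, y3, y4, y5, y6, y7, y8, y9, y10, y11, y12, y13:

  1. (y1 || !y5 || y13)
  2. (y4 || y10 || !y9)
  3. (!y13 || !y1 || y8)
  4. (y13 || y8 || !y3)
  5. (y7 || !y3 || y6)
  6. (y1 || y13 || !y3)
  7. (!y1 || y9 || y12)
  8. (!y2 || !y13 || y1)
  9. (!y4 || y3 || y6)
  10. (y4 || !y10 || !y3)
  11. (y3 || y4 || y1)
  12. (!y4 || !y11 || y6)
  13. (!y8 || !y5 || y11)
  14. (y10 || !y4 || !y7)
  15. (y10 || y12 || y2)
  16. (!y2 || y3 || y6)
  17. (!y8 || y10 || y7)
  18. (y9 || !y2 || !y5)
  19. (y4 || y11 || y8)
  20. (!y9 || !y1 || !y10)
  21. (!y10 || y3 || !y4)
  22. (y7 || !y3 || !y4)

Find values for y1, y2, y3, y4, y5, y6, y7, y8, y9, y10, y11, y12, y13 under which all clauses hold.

y1=False, y2=False, y3=True, y4=True, y5=True, y6=False, y7=True, y8=False, y9=False, y10=True, y11=False, y12=False, y13=True

Set y1 = False and propagate.
Try y2 = False.
For the remaining variables, y3 = True, y4 = True, y5 = True, y6 = False, y7 = True, y8 = False, y9 = False, y10 = True, y11 = False, y12 = False, y13 = True works.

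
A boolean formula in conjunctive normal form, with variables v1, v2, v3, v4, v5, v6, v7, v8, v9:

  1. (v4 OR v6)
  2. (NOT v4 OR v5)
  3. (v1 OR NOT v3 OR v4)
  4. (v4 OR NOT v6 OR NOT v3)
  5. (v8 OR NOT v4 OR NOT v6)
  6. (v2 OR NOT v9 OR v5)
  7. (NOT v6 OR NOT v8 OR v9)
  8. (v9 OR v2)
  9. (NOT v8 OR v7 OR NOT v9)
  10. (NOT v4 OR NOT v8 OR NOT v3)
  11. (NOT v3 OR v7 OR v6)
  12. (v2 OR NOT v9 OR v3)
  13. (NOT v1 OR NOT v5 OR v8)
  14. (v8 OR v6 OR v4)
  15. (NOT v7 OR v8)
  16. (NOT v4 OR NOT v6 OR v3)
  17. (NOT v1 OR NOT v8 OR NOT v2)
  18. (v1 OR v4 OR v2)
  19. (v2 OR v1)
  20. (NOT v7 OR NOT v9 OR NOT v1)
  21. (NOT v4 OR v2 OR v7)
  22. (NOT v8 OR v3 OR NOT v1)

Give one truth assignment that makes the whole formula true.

v1=F  v2=T  v3=F  v4=F  v5=F  v6=T  v7=T  v8=T  v9=T

Check each clause:
  1. (v4 OR v6) — v6 is true.
  2. (NOT v4 OR v5) — NOT v4 is true.
  3. (v1 OR v4 OR NOT v3) — NOT v3 is true.
  4. (NOT v6 OR v4 OR NOT v3) — NOT v3 is true.
  5. (NOT v4 OR v8 OR NOT v6) — v8 is true.
  6. (NOT v9 OR v5 OR v2) — v2 is true.
  7. (v9 OR NOT v6 OR NOT v8) — v9 is true.
  8. (v2 OR v9) — v9 is true.
  9. (NOT v8 OR v7 OR NOT v9) — v7 is true.
  10. (NOT v3 OR NOT v4 OR NOT v8) — NOT v4 is true.
  11. (v7 OR NOT v3 OR v6) — NOT v3 is true.
  12. (v3 OR NOT v9 OR v2) — v2 is true.
  13. (v8 OR NOT v5 OR NOT v1) — v8 is true.
  14. (v8 OR v6 OR v4) — v8 is true.
  15. (NOT v7 OR v8) — v8 is true.
  16. (v3 OR NOT v4 OR NOT v6) — NOT v4 is true.
  17. (NOT v2 OR NOT v8 OR NOT v1) — NOT v1 is true.
  18. (v4 OR v1 OR v2) — v2 is true.
  19. (v1 OR v2) — v2 is true.
  20. (NOT v9 OR NOT v1 OR NOT v7) — NOT v1 is true.
  21. (v2 OR NOT v4 OR v7) — v2 is true.
  22. (NOT v1 OR v3 OR NOT v8) — NOT v1 is true.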